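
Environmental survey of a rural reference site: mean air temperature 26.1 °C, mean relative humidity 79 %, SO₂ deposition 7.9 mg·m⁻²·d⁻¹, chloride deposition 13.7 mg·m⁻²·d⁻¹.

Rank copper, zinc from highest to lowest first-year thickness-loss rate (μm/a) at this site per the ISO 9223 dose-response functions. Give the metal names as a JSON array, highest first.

["zinc", "copper"]

copper: temperature factor f = -0.080·(16.1) = -1.2880
  Pd branch = 0.0053·Pd^0.26·e^(0.059·RH+f) = 0.2646 μm/a
  Cl⁻ term: 0.01025·13.7^0.27·exp(0.036·79+0.049·26.1) = 1.283
  sum: 0.2646 + 1.283 → r_corr = 1.547 μm/a
zinc: T>10 °C ⇒ hinge -0.071·(26.1−10) = -1.1431
  SO₂ term: 0.0129·7.9^0.44·exp(0.046·79-1.1431) = 0.3867
  Sd branch = 0.0175·Sd^0.57·e^(0.008·RH+0.085·T) = 1.346 μm/a
  r_corr = 0.3867 + 1.346 = 1.732 μm/a
Ordering by μm/a: zinc (1.73) > copper (1.55)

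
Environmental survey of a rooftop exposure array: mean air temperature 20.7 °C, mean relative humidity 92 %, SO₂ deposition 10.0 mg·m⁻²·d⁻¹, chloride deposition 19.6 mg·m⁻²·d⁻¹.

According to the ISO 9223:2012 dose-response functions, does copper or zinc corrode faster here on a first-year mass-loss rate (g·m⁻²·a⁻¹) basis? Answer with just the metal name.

copper: temperature factor f = -0.080·(10.7) = -0.8560
  SO₂ term: 0.0053·10.0^0.26·exp(0.059·92-0.8560) = 0.933
  Cl⁻ term: 0.01025·19.6^0.27·exp(0.036·92+0.049·20.7) = 1.732
  r_corr = 0.933 + 1.732 = 2.665 μm/a
  mass loss = 2.665 μm/a × 8.96 g/cm³ = 23.88 g·m⁻²·a⁻¹
zinc: temperature factor f = -0.071·(10.7) = -0.7597
  Pd branch = 0.0129·Pd^0.44·e^(0.046·RH+f) = 1.144 μm/a
  Sd branch = 0.0175·Sd^0.57·e^(0.008·RH+0.085·T) = 1.157 μm/a
  sum: 1.144 + 1.157 → r_corr = 2.302 μm/a
  mass loss = 2.302 μm/a × 7.14 g/cm³ = 16.43 g·m⁻²·a⁻¹
Ordering by g·m⁻²·a⁻¹: copper (23.9) > zinc (16.4)

copper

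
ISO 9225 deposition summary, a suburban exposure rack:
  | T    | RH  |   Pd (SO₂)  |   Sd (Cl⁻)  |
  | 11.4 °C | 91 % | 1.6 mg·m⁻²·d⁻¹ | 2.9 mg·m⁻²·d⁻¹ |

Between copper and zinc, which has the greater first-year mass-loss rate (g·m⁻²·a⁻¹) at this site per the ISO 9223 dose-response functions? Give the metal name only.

copper

copper: temperature factor f = -0.080·(1.4) = -0.1120
  SO₂ term: 0.0053·1.6^0.26·exp(0.059·91-0.1120) = 1.149
  Sd branch = 0.01025·Sd^0.27·e^(0.036·RH+0.049·T) = 0.6323 μm/a
  r_corr = 1.149 + 0.6323 = 1.782 μm/a
  mass loss = 1.782 μm/a × 8.96 g/cm³ = 15.96 g·m⁻²·a⁻¹
zinc: T>10 °C ⇒ hinge -0.071·(11.4−10) = -0.0994
  SO₂ term: 0.0129·1.6^0.44·exp(0.046·91-0.0994) = 0.9445
  Sd branch = 0.0175·Sd^0.57·e^(0.008·RH+0.085·T) = 0.1752 μm/a
  r_corr = 0.9445 + 0.1752 = 1.12 μm/a
  mass loss = 1.12 μm/a × 7.14 g/cm³ = 7.995 g·m⁻²·a⁻¹
Ordering by g·m⁻²·a⁻¹: copper (16) > zinc (7.99)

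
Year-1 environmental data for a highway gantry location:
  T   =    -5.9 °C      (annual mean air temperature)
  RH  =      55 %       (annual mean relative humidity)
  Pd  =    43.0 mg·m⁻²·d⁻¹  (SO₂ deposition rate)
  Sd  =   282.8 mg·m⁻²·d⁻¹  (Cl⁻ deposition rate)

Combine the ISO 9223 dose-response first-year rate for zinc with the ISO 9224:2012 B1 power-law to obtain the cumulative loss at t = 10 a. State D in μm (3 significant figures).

zinc: T≤10 °C ⇒ hinge +0.038·(-5.9−10) = -0.6042
  Pd branch = 0.0129·Pd^0.44·e^(0.046·RH+f) = 0.4631 μm/a
  Cl⁻ term: 0.0175·282.8^0.57·exp(0.008·55+0.085·-5.9) = 0.4108
  r_corr = 0.4631 + 0.4108 = 0.8739 μm/a
ISO 9224: D(t) = r_corr · t^b with b = 0.813 (zinc, B1)
  D(10) = 0.8739 × 10^0.813 = 0.8739 × 6.501 = 5.682 μm

D(10) = 5.68 μm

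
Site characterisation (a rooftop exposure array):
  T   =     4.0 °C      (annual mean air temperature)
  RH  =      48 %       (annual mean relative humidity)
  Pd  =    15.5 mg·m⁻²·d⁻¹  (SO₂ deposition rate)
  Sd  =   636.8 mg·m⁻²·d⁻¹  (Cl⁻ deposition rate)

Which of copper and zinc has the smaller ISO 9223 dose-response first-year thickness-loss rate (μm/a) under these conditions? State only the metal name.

copper: T≤10 °C ⇒ hinge +0.126·(4.0−10) = -0.7560
  sulphur-dioxide contribution → 0.08617 μm/a
  chloride contribution → 0.4012 μm/a
  total first-year rate 0.4874 μm/a
zinc: temperature factor f = +0.038·(-6.0) = -0.2280
  sulphur-dioxide contribution → 0.3121 μm/a
  chloride contribution → 1.431 μm/a
  ⇒ r_corr(zinc) = 1.743 μm/a
Ordering by μm/a: zinc (1.74) > copper (0.487)

copper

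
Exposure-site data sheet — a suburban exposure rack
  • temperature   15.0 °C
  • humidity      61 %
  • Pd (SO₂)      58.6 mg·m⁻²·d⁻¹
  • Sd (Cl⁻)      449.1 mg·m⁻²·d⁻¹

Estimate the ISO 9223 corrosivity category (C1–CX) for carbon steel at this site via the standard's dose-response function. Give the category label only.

C5

carbon steel: f(T) = -0.054·(T−10) [T>10 °C] = -0.2700
  sulphur-dioxide contribution → 38.01 μm/a
  chloride contribution → 61.36 μm/a
  total first-year rate 99.36 μm/a
Category bounds: 80…200 μm/a bracket r_corr ⇒ C5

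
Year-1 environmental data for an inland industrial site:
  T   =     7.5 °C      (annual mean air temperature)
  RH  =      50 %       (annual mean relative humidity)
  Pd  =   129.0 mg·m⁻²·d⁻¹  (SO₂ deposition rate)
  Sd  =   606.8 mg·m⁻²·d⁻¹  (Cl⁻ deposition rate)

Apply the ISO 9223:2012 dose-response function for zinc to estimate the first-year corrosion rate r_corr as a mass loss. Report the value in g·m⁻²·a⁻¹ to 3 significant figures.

r_corr = 20.7 g·m⁻²·a⁻¹

zinc: f(T) = +0.038·(T−10) [T≤10 °C] = -0.0950
  Pd branch = 0.0129·Pd^0.44·e^(0.046·RH+f) = 0.9928 μm/a
  Cl⁻ term: 0.0175·606.8^0.57·exp(0.008·50+0.085·7.5) = 1.905
  sum: 0.9928 + 1.905 → r_corr = 2.898 μm/a
Convert to mass loss: 2.898 μm/a × 7.14 g/cm³ = 20.69 g·m⁻²·a⁻¹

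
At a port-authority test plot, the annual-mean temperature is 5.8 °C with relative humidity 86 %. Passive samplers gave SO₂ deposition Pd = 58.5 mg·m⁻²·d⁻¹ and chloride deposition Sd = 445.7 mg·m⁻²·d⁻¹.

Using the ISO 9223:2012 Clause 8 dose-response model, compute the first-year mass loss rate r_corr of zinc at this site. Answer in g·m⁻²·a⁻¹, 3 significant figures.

r_corr = 37.8 g·m⁻²·a⁻¹

zinc: T≤10 °C ⇒ hinge +0.038·(5.8−10) = -0.1596
  Pd branch = 0.0129·Pd^0.44·e^(0.046·RH+f) = 3.443 μm/a
  Sd branch = 0.0175·Sd^0.57·e^(0.008·RH+0.085·T) = 1.845 μm/a
  r_corr = 3.443 + 1.845 = 5.287 μm/a
Convert to mass loss: 5.287 μm/a × 7.14 g/cm³ = 37.75 g·m⁻²·a⁻¹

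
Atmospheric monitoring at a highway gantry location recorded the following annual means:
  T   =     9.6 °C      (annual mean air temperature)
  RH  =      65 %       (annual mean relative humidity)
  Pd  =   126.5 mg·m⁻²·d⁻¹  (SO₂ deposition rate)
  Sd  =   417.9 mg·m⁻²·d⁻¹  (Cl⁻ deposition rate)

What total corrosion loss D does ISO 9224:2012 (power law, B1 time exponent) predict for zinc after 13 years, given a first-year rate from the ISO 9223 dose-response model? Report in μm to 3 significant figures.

D(13) = 33.8 μm

zinc: temperature factor f = +0.038·(-0.4) = -0.0152
  Pd branch = 0.0129·Pd^0.44·e^(0.046·RH+f) = 2.125 μm/a
  Sd branch = 0.0175·Sd^0.57·e^(0.008·RH+0.085·T) = 2.076 μm/a
  sum: 2.125 + 2.076 → r_corr = 4.202 μm/a
Power-law: D(13) = r_corr · 13^0.813
  D(13) = 4.202 × 13^0.813 = 4.202 × 8.047 = 33.81 μm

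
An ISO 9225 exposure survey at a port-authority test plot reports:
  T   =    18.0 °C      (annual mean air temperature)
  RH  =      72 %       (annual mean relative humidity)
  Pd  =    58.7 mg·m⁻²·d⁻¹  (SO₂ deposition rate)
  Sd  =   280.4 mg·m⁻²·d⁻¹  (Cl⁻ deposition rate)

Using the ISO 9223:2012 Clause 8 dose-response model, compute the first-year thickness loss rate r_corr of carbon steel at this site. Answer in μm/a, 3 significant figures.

r_corr = 115 μm/a

carbon steel: f(T) = -0.054·(T−10) [T>10 °C] = -0.4320
  Pd branch = 1.77·Pd^0.52·e^(0.02·RH+f) = 40.31 μm/a
  Sd branch = 0.102·Sd^0.62·e^(0.033·RH+0.04·T) = 74.27 μm/a
  sum: 40.31 + 74.27 → r_corr = 114.6 μm/a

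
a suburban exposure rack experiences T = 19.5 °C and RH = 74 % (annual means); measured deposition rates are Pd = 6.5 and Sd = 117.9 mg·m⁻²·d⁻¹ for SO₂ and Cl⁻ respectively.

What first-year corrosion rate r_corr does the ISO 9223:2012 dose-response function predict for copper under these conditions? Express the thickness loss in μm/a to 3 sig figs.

r_corr = 1.70 μm/a

copper: temperature factor f = -0.080·(9.5) = -0.7600
  sulphur-dioxide contribution → 0.3175 μm/a
  chloride contribution → 1.387 μm/a
  total first-year rate 1.704 μm/a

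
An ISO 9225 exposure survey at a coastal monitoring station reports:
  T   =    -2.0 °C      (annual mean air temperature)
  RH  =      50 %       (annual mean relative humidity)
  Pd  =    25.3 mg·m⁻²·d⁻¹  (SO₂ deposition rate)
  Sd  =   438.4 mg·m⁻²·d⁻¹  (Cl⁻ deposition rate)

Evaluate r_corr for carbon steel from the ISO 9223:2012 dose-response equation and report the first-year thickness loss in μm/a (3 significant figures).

carbon steel: temperature factor f = +0.150·(-12.0) = -1.8000
  sulphur-dioxide contribution → 4.267 μm/a
  chloride contribution → 21.3 μm/a
  total first-year rate 25.57 μm/a

r_corr = 25.6 μm/a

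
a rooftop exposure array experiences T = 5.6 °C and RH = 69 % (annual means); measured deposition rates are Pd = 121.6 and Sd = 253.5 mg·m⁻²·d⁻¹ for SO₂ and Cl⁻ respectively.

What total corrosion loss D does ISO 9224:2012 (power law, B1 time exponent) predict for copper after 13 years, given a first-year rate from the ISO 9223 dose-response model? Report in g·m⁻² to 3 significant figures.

D(13) = 66.6 g·m⁻²

copper: f(T) = +0.126·(T−10) [T≤10 °C] = -0.5544
  Pd branch = 0.0053·Pd^0.26·e^(0.059·RH+f) = 0.6217 μm/a
  Sd branch = 0.01025·Sd^0.27·e^(0.036·RH+0.049·T) = 0.7207 μm/a
  sum: 0.6217 + 0.7207 → r_corr = 1.342 μm/a
ISO 9224: D(t) = r_corr · t^b with b = 0.667 (copper, B1)
  D(13) = 1.342 × 13^0.667 = 1.342 × 5.534 = 7.428 μm
  Mass loss = 7.428 μm × 8.96 g/cm³ = 66.56 g·m⁻²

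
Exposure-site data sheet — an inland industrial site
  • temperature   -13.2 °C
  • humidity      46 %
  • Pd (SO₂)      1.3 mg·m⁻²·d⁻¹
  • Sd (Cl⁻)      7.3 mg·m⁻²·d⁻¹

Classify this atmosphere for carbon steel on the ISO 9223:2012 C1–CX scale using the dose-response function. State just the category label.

C1

carbon steel: temperature factor f = +0.150·(-23.2) = -3.4800
  Pd branch = 1.77·Pd^0.52·e^(0.02·RH+f) = 0.1568 μm/a
  Sd branch = 0.102·Sd^0.62·e^(0.033·RH+0.04·T) = 0.9415 μm/a
  sum: 0.1568 + 0.9415 → r_corr = 1.098 μm/a
ISO 9223 Table 2 (carbon steel): 0 < 1.1 ≤ 1.3 μm/a ⇒ C1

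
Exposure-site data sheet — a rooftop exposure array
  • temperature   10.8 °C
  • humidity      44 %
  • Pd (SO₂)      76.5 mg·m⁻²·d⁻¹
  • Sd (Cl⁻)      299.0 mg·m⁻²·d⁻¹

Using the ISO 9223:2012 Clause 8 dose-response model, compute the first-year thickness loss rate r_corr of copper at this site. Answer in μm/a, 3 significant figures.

copper: f(T) = -0.080·(T−10) [T>10 °C] = -0.0640
  sulphur-dioxide contribution → 0.2059 μm/a
  chloride contribution → 0.3953 μm/a
  ⇒ r_corr(copper) = 0.6012 μm/a

r_corr = 0.601 μm/a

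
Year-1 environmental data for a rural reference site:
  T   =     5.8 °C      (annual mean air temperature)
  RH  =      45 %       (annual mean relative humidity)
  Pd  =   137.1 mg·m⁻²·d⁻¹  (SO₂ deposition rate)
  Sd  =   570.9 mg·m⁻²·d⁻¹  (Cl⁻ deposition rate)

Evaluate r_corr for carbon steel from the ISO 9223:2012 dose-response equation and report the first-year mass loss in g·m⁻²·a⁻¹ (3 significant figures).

carbon steel: temperature factor f = +0.150·(-4.2) = -0.6300
  SO₂ term: 1.77·137.1^0.52·exp(0.02·45-0.6300) = 29.96
  Sd branch = 0.102·Sd^0.62·e^(0.033·RH+0.04·T) = 29.06 μm/a
  r_corr = 29.96 + 29.06 = 59.02 μm/a
Convert to mass loss: 59.02 μm/a × 7.85 g/cm³ = 463.3 g·m⁻²·a⁻¹

r_corr = 463 g·m⁻²·a⁻¹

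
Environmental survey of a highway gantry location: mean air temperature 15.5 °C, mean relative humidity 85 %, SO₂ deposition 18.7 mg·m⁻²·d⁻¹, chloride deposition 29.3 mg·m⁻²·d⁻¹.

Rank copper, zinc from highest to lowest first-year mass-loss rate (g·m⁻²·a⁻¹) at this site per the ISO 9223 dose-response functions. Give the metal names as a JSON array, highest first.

["copper", "zinc"]

copper: T>10 °C ⇒ hinge -0.080·(15.5−10) = -0.4400
  Pd branch = 0.0053·Pd^0.26·e^(0.059·RH+f) = 1.101 μm/a
  Sd branch = 0.01025·Sd^0.27·e^(0.036·RH+0.049·T) = 1.163 μm/a
  sum: 1.101 + 1.163 → r_corr = 2.264 μm/a
  mass loss = 2.264 μm/a × 8.96 g/cm³ = 20.29 g·m⁻²·a⁻¹
zinc: temperature factor f = -0.071·(5.5) = -0.3905
  SO₂ term: 0.0129·18.7^0.44·exp(0.046·85-0.3905) = 1.58
  Sd branch = 0.0175·Sd^0.57·e^(0.008·RH+0.085·T) = 0.8844 μm/a
  r_corr = 1.58 + 0.8844 = 2.465 μm/a
  mass loss = 2.465 μm/a × 7.14 g/cm³ = 17.6 g·m⁻²·a⁻¹
Ordering by g·m⁻²·a⁻¹: copper (20.3) > zinc (17.6)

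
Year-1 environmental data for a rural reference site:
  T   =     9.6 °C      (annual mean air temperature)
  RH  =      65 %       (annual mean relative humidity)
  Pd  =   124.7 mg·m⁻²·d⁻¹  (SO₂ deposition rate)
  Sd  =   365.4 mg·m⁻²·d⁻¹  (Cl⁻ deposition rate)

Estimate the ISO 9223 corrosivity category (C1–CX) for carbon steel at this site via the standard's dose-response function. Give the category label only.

carbon steel: temperature factor f = +0.150·(-0.4) = -0.0600
  SO₂ term: 1.77·124.7^0.52·exp(0.02·65-0.0600) = 75.22
  Sd branch = 0.102·Sd^0.62·e^(0.033·RH+0.04·T) = 49.64 μm/a
  r_corr = 75.22 + 49.64 = 124.9 μm/a
Category bounds: 80…200 μm/a bracket r_corr ⇒ C5

C5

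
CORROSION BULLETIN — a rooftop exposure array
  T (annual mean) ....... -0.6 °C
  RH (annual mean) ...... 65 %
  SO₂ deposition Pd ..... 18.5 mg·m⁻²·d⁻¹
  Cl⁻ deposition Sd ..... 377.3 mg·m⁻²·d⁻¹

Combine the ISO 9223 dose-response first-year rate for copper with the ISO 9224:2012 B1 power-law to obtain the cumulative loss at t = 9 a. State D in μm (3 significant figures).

copper: T≤10 °C ⇒ hinge +0.126·(-0.6−10) = -1.3356
  SO₂ term: 0.0053·18.5^0.26·exp(0.059·65-1.3356) = 0.1378
  Cl⁻ term: 0.01025·377.3^0.27·exp(0.036·65+0.049·-0.6) = 0.5128
  r_corr = 0.1378 + 0.5128 = 0.6505 μm/a
ISO 9224: D(t) = r_corr · t^b with b = 0.667 (copper, B1)
  D(9) = 0.6505 × 9^0.667 = 0.6505 × 4.33 = 2.817 μm

D(9) = 2.82 μm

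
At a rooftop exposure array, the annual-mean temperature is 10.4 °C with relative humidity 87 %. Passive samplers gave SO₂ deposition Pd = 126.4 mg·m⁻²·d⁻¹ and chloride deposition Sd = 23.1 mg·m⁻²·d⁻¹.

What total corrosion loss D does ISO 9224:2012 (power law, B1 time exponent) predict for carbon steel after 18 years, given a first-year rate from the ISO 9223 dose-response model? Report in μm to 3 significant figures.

D(18) = 641 μm

carbon steel: temperature factor f = -0.054·(0.4) = -0.0216
  Pd branch = 1.77·Pd^0.52·e^(0.02·RH+f) = 122.2 μm/a
  Cl⁻ term: 0.102·23.1^0.62·exp(0.033·87+0.04·10.4) = 19.12
  r_corr = 122.2 + 19.12 = 141.4 μm/a
Power-law: D(18) = r_corr · 18^0.523
  D(18) = 141.4 × 18^0.523 = 141.4 × 4.534 = 640.9 μm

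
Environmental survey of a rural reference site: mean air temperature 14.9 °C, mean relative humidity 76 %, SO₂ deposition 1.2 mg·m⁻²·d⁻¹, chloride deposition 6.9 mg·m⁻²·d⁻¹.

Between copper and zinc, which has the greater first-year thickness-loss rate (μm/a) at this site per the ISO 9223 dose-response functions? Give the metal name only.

copper

copper: T>10 °C ⇒ hinge -0.080·(14.9−10) = -0.3920
  Pd branch = 0.0053·Pd^0.26·e^(0.059·RH+f) = 0.3327 μm/a
  Sd branch = 0.01025·Sd^0.27·e^(0.036·RH+0.049·T) = 0.5527 μm/a
  r_corr = 0.3327 + 0.5527 = 0.8854 μm/a
zinc: temperature factor f = -0.071·(4.9) = -0.3479
  Pd branch = 0.0129·Pd^0.44·e^(0.046·RH+f) = 0.3256 μm/a
  Sd branch = 0.0175·Sd^0.57·e^(0.008·RH+0.085·T) = 0.343 μm/a
  r_corr = 0.3256 + 0.343 = 0.6685 μm/a
Ordering by μm/a: copper (0.885) > zinc (0.669)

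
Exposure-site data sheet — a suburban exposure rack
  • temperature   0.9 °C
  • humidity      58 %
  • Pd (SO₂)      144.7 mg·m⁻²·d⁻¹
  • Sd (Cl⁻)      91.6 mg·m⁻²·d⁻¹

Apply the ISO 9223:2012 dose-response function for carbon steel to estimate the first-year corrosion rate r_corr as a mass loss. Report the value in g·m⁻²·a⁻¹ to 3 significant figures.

carbon steel: f(T) = +0.150·(T−10) [T≤10 °C] = -1.3650
  sulphur-dioxide contribution → 19.16 μm/a
  chloride contribution → 11.8 μm/a
  total first-year rate 30.96 μm/a
Convert to mass loss: 30.96 μm/a × 7.85 g/cm³ = 243 g·m⁻²·a⁻¹

r_corr = 243 g·m⁻²·a⁻¹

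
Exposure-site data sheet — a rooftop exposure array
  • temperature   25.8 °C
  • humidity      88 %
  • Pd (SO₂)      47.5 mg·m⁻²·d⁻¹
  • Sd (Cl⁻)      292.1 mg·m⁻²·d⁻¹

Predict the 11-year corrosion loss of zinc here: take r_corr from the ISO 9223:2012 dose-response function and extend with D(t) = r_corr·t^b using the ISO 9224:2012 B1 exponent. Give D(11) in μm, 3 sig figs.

zinc: temperature factor f = -0.071·(15.8) = -1.1218
  SO₂ term: 0.0129·47.5^0.44·exp(0.046·88-1.1218) = 1.316
  Sd branch = 0.0175·Sd^0.57·e^(0.008·RH+0.085·T) = 8.064 μm/a
  sum: 1.316 + 8.064 → r_corr = 9.38 μm/a
Long-term exponent b (ISO 9224 Table 2, B1) = 0.813
  D(11) = 9.38 × 11^0.813 = 9.38 × 7.025 = 65.89 μm

D(11) = 65.9 μm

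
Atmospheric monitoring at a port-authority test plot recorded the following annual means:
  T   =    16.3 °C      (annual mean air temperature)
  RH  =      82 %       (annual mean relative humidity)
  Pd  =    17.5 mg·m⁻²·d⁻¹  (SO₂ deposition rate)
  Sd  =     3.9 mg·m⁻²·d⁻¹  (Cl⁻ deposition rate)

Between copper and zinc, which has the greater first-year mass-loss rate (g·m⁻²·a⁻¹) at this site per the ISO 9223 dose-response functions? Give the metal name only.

copper: temperature factor f = -0.080·(6.3) = -0.5040
  sulphur-dioxide contribution → 0.8505 μm/a
  chloride contribution → 0.6298 μm/a
  ⇒ r_corr(copper) = 1.48 μm/a
  mass loss = 1.48 μm/a × 8.96 g/cm³ = 13.26 g·m⁻²·a⁻¹
zinc: T>10 °C ⇒ hinge -0.071·(16.3−10) = -0.4473
  sulphur-dioxide contribution → 1.263 μm/a
  chloride contribution → 0.2928 μm/a
  ⇒ r_corr(zinc) = 1.556 μm/a
  mass loss = 1.556 μm/a × 7.14 g/cm³ = 11.11 g·m⁻²·a⁻¹
Ordering by g·m⁻²·a⁻¹: copper (13.3) > zinc (11.1)

copper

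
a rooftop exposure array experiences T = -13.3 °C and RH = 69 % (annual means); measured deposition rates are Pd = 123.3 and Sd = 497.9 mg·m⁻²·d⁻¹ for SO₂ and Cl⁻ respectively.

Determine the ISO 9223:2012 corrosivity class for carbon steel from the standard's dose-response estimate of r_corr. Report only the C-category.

C3

carbon steel: temperature factor f = +0.150·(-23.3) = -3.4950
  SO₂ term: 1.77·123.3^0.52·exp(0.02·69-3.4950) = 2.611
  Sd branch = 0.102·Sd^0.62·e^(0.033·RH+0.04·T) = 27.46 μm/a
  sum: 2.611 + 27.46 → r_corr = 30.07 μm/a
ISO 9223 Table 2 (carbon steel): 25 < 30.1 ≤ 50 μm/a ⇒ C3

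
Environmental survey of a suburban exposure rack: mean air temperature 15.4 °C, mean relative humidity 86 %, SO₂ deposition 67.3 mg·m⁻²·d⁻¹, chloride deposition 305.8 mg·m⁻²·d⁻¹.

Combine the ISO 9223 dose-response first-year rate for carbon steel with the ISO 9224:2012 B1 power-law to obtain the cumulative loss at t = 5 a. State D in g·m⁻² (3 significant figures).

D(5) = 3.24e+03 g·m⁻²

carbon steel: temperature factor f = -0.054·(5.4) = -0.2916
  SO₂ term: 1.77·67.3^0.52·exp(0.02·86-0.2916) = 65.9
  Cl⁻ term: 0.102·305.8^0.62·exp(0.033·86+0.04·15.4) = 112.1
  sum: 65.9 + 112.1 → r_corr = 178 μm/a
Long-term exponent b (ISO 9224 Table 2, B1) = 0.523
  D(5) = 178 × 5^0.523 = 178 × 2.32 = 413 μm
  Mass loss = 413 μm × 7.85 g/cm³ = 3242 g·m⁻²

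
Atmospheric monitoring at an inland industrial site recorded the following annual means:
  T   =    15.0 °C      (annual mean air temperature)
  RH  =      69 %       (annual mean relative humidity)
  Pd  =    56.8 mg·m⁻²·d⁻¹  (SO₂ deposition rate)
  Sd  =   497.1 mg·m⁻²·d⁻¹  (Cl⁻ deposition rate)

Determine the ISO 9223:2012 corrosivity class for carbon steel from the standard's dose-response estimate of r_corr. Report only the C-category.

C5

carbon steel: T>10 °C ⇒ hinge -0.054·(15.0−10) = -0.2700
  sulphur-dioxide contribution → 43.88 μm/a
  chloride contribution → 85.09 μm/a
  ⇒ r_corr(carbon steel) = 129 μm/a
129 μm/a falls in (80, 200] for carbon steel → category C5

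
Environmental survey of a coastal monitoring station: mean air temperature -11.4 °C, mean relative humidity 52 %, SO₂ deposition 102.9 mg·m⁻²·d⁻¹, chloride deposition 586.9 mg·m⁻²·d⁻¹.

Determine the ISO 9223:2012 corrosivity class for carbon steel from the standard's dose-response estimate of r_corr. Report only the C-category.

carbon steel: f(T) = +0.150·(T−10) [T≤10 °C] = -3.2100
  SO₂ term: 1.77·102.9^0.52·exp(0.02·52-3.2100) = 2.249
  Cl⁻ term: 0.102·586.9^0.62·exp(0.033·52+0.04·-11.4) = 18.72
  sum: 2.249 + 18.72 → r_corr = 20.97 μm/a
Category bounds: 1.3…25 μm/a bracket r_corr ⇒ C2

C2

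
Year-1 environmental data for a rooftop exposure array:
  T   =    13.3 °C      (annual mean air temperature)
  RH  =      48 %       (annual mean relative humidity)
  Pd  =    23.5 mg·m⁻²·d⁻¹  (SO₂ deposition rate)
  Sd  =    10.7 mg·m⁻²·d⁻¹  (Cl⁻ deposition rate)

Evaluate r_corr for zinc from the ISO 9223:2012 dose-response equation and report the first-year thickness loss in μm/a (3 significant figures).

r_corr = 0.680 μm/a

zinc: f(T) = -0.071·(T−10) [T>10 °C] = -0.2343
  sulphur-dioxide contribution → 0.3724 μm/a
  chloride contribution → 0.3073 μm/a
  total first-year rate 0.6797 μm/a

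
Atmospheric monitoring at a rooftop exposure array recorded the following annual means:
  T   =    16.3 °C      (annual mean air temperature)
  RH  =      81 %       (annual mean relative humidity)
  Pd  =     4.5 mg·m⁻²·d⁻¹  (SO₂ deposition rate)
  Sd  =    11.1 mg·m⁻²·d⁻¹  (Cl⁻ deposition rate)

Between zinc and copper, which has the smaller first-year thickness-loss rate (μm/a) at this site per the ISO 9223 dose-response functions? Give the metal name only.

zinc: T>10 °C ⇒ hinge -0.071·(16.3−10) = -0.4473
  sulphur-dioxide contribution → 0.6636 μm/a
  chloride contribution → 0.5272 μm/a
  ⇒ r_corr(zinc) = 1.191 μm/a
copper: f(T) = -0.080·(T−10) [T>10 °C] = -0.5040
  sulphur-dioxide contribution → 0.5633 μm/a
  chloride contribution → 0.8058 μm/a
  total first-year rate 1.369 μm/a
Ordering by μm/a: copper (1.37) > zinc (1.19)

zinc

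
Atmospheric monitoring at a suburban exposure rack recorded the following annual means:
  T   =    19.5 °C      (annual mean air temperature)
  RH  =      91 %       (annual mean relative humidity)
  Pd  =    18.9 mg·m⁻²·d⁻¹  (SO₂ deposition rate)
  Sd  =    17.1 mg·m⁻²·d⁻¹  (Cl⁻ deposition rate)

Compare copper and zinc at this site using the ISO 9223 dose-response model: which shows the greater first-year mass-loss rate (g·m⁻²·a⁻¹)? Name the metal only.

copper: T>10 °C ⇒ hinge -0.080·(19.5−10) = -0.7600
  SO₂ term: 0.0053·18.9^0.26·exp(0.059·91-0.7600) = 1.142
  Sd branch = 0.01025·Sd^0.27·e^(0.036·RH+0.049·T) = 1.518 μm/a
  r_corr = 1.142 + 1.518 = 2.661 μm/a
  mass loss = 2.661 μm/a × 8.96 g/cm³ = 23.84 g·m⁻²·a⁻¹
zinc: T>10 °C ⇒ hinge -0.071·(19.5−10) = -0.6745
  SO₂ term: 0.0129·18.9^0.44·exp(0.046·91-0.6745) = 1.575
  Sd branch = 0.0175·Sd^0.57·e^(0.008·RH+0.085·T) = 0.9591 μm/a
  sum: 1.575 + 0.9591 → r_corr = 2.534 μm/a
  mass loss = 2.534 μm/a × 7.14 g/cm³ = 18.09 g·m⁻²·a⁻¹
Ordering by g·m⁻²·a⁻¹: copper (23.8) > zinc (18.1)

copper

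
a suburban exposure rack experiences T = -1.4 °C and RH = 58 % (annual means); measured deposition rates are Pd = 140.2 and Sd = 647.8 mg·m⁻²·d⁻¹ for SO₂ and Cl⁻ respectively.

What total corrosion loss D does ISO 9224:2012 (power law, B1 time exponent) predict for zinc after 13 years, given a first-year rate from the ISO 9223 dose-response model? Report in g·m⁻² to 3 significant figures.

zinc: f(T) = +0.038·(T−10) [T≤10 °C] = -0.4332
  SO₂ term: 0.0129·140.2^0.44·exp(0.046·58-0.4332) = 1.061
  Sd branch = 0.0175·Sd^0.57·e^(0.008·RH+0.085·T) = 0.9894 μm/a
  sum: 1.061 + 0.9894 → r_corr = 2.05 μm/a
ISO 9224: D(t) = r_corr · t^b with b = 0.813 (zinc, B1)
  D(13) = 2.05 × 13^0.813 = 2.05 × 8.047 = 16.5 μm
  Mass loss = 16.5 μm × 7.14 g/cm³ = 117.8 g·m⁻²

D(13) = 118 g·m⁻²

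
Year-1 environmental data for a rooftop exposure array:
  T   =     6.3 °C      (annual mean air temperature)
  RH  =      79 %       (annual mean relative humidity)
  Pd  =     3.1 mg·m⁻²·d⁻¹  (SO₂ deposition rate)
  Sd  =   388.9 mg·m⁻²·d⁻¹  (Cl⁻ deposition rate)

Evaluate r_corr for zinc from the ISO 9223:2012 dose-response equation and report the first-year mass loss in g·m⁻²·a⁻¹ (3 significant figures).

zinc: temperature factor f = +0.038·(-3.7) = -0.1406
  SO₂ term: 0.0129·3.1^0.44·exp(0.046·79-0.1406) = 0.6982
  Sd branch = 0.0175·Sd^0.57·e^(0.008·RH+0.085·T) = 1.684 μm/a
  sum: 0.6982 + 1.684 → r_corr = 2.382 μm/a
Convert to mass loss: 2.382 μm/a × 7.14 g/cm³ = 17.01 g·m⁻²·a⁻¹

r_corr = 17.0 g·m⁻²·a⁻¹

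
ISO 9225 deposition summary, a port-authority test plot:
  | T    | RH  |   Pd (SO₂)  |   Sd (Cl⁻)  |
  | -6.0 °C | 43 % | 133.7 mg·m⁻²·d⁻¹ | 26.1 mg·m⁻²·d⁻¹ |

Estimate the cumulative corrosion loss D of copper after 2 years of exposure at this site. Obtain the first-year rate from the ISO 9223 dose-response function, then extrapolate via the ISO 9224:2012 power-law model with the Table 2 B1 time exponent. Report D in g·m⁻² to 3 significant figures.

copper: f(T) = +0.126·(T−10) [T≤10 °C] = -2.0160
  SO₂ term: 0.0053·133.7^0.26·exp(0.059·43-2.0160) = 0.03187
  Cl⁻ term: 0.01025·26.1^0.27·exp(0.036·43+0.049·-6.0) = 0.08666
  sum: 0.03187 + 0.08666 → r_corr = 0.1185 μm/a
Long-term exponent b (ISO 9224 Table 2, B1) = 0.667
  D(2) = 0.1185 × 2^0.667 = 0.1185 × 1.588 = 0.1882 μm
  Mass loss = 0.1882 μm × 8.96 g/cm³ = 1.686 g·m⁻²

D(2) = 1.69 g·m⁻²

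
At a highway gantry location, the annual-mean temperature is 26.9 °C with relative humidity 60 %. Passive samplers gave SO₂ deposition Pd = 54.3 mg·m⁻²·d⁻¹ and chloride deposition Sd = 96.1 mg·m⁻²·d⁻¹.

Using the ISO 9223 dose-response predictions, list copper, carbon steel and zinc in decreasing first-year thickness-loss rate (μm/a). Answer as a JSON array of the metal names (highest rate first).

["carbon steel", "zinc", "copper"]

copper: f(T) = -0.080·(T−10) [T>10 °C] = -1.3520
  Pd branch = 0.0053·Pd^0.26·e^(0.059·RH+f) = 0.1335 μm/a
  Sd branch = 0.01025·Sd^0.27·e^(0.036·RH+0.049·T) = 1.139 μm/a
  r_corr = 0.1335 + 1.139 = 1.273 μm/a
carbon steel: f(T) = -0.054·(T−10) [T>10 °C] = -0.9126
  Pd branch = 1.77·Pd^0.52·e^(0.02·RH+f) = 18.83 μm/a
  Cl⁻ term: 0.102·96.1^0.62·exp(0.033·60+0.04·26.9) = 36.74
  r_corr = 18.83 + 36.74 = 55.57 μm/a
zinc: temperature factor f = -0.071·(16.9) = -1.1999
  SO₂ term: 0.0129·54.3^0.44·exp(0.046·60-1.1999) = 0.356
  Cl⁻ term: 0.0175·96.1^0.57·exp(0.008·60+0.085·26.9) = 3.755
  r_corr = 0.356 + 3.755 = 4.111 μm/a
Ordering by μm/a: carbon steel (55.6) > zinc (4.11) > copper (1.27)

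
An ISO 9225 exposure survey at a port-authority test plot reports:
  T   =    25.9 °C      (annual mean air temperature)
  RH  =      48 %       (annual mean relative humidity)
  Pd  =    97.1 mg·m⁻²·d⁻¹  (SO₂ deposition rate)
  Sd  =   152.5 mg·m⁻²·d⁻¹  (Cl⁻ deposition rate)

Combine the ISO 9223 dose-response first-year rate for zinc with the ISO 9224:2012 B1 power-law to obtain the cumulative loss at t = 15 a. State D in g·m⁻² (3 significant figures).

D(15) = 282 g·m⁻²

zinc: temperature factor f = -0.071·(15.9) = -1.1289
  sulphur-dioxide contribution → 0.2842 μm/a
  chloride contribution → 4.077 μm/a
  ⇒ r_corr(zinc) = 4.361 μm/a
Long-term exponent b (ISO 9224 Table 2, B1) = 0.813
  D(15) = 4.361 × 15^0.813 = 4.361 × 9.04 = 39.43 μm
  Mass loss = 39.43 μm × 7.14 g/cm³ = 281.5 g·m⁻²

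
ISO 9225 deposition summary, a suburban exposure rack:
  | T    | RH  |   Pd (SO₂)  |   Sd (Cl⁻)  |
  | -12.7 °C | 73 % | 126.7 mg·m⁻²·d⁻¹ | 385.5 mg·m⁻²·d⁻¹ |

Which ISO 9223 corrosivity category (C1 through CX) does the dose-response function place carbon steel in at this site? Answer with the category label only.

carbon steel: temperature factor f = +0.150·(-22.7) = -3.4050
  sulphur-dioxide contribution → 3.138 μm/a
  chloride contribution → 27.39 μm/a
  ⇒ r_corr(carbon steel) = 30.52 μm/a
ISO 9223 Table 2 (carbon steel): 25 < 30.5 ≤ 50 μm/a ⇒ C3

C3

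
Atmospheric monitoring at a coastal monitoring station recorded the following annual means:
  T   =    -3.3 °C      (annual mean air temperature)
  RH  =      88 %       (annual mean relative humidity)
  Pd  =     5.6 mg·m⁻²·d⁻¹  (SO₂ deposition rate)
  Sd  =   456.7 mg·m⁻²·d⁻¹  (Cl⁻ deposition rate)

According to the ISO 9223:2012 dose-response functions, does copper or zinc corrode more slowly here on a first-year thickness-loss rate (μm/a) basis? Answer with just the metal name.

copper

copper: temperature factor f = +0.126·(-13.3) = -1.6758
  Pd branch = 0.0053·Pd^0.26·e^(0.059·RH+f) = 0.2792 μm/a
  Cl⁻ term: 0.01025·456.7^0.27·exp(0.036·88+0.049·-3.3) = 1.083
  r_corr = 0.2792 + 1.083 = 1.362 μm/a
zinc: temperature factor f = +0.038·(-13.3) = -0.5054
  SO₂ term: 0.0129·5.6^0.44·exp(0.046·88-0.5054) = 0.9513
  Cl⁻ term: 0.0175·456.7^0.57·exp(0.008·88+0.085·-3.3) = 0.8769
  r_corr = 0.9513 + 0.8769 = 1.828 μm/a
Ordering by μm/a: zinc (1.83) > copper (1.36)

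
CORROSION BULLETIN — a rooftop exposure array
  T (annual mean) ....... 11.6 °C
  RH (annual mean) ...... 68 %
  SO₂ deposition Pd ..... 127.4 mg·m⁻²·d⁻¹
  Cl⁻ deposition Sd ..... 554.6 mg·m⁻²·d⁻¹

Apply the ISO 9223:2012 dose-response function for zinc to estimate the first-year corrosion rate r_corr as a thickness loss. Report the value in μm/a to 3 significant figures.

zinc: temperature factor f = -0.071·(1.6) = -0.1136
  sulphur-dioxide contribution → 2.218 μm/a
  chloride contribution → 2.962 μm/a
  total first-year rate 5.18 μm/a

r_corr = 5.18 μm/a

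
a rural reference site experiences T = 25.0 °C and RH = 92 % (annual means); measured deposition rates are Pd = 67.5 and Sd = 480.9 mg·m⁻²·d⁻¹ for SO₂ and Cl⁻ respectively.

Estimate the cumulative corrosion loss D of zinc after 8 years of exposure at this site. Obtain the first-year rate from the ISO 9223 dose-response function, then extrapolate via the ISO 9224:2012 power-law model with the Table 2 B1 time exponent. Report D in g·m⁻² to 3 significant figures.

zinc: f(T) = -0.071·(T−10) [T>10 °C] = -1.0650
  sulphur-dioxide contribution → 1.954 μm/a
  chloride contribution → 10.34 μm/a
  ⇒ r_corr(zinc) = 12.29 μm/a
ISO 9224: D(t) = r_corr · t^b with b = 0.813 (zinc, B1)
  D(8) = 12.29 × 8^0.813 = 12.29 × 5.423 = 66.64 μm
  Mass loss = 66.64 μm × 7.14 g/cm³ = 475.8 g·m⁻²

D(8) = 476 g·m⁻²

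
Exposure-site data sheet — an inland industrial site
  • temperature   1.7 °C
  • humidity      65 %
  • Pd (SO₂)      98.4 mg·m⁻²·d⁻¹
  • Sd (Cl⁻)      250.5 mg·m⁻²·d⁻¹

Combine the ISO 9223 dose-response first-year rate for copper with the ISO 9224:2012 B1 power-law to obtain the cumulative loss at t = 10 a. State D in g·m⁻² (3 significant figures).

D(10) = 33.2 g·m⁻²

copper: temperature factor f = +0.126·(-8.3) = -1.0458
  sulphur-dioxide contribution → 0.2843 μm/a
  chloride contribution → 0.5138 μm/a
  ⇒ r_corr(copper) = 0.7981 μm/a
ISO 9224: D(t) = r_corr · t^b with b = 0.667 (copper, B1)
  D(10) = 0.7981 × 10^0.667 = 0.7981 × 4.645 = 3.708 μm
  Mass loss = 3.708 μm × 8.96 g/cm³ = 33.22 g·m⁻²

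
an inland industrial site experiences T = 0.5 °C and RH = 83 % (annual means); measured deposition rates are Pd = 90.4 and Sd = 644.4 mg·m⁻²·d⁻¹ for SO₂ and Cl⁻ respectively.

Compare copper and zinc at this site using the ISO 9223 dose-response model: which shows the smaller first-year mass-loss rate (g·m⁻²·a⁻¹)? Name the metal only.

copper

copper: f(T) = +0.126·(T−10) [T≤10 °C] = -1.1970
  sulphur-dioxide contribution → 0.6915 μm/a
  chloride contribution → 1.195 μm/a
  total first-year rate 1.887 μm/a
  mass loss = 1.887 μm/a × 8.96 g/cm³ = 16.91 g·m⁻²·a⁻¹
zinc: f(T) = +0.038·(T−10) [T≤10 °C] = -0.3610
  sulphur-dioxide contribution → 2.969 μm/a
  chloride contribution → 1.416 μm/a
  ⇒ r_corr(zinc) = 4.385 μm/a
  mass loss = 4.385 μm/a × 7.14 g/cm³ = 31.31 g·m⁻²·a⁻¹
Ordering by g·m⁻²·a⁻¹: zinc (31.3) > copper (16.9)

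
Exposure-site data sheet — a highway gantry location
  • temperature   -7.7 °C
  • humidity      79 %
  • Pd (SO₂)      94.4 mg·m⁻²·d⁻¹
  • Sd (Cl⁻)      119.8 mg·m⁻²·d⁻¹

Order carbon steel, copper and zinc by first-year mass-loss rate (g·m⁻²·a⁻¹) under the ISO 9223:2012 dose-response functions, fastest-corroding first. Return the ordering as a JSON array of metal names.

carbon steel: T≤10 °C ⇒ hinge +0.150·(-7.7−10) = -2.6550
  Pd branch = 1.77·Pd^0.52·e^(0.02·RH+f) = 6.428 μm/a
  Sd branch = 0.102·Sd^0.62·e^(0.033·RH+0.04·T) = 19.76 μm/a
  sum: 6.428 + 19.76 → r_corr = 26.18 μm/a
  mass loss = 26.18 μm/a × 7.85 g/cm³ = 205.5 g·m⁻²·a⁻¹
copper: temperature factor f = +0.126·(-17.7) = -2.2302
  SO₂ term: 0.0053·94.4^0.26·exp(0.059·79-2.2302) = 0.1965
  Cl⁻ term: 0.01025·119.8^0.27·exp(0.036·79+0.049·-7.7) = 0.4397
  sum: 0.1965 + 0.4397 → r_corr = 0.6363 μm/a
  mass loss = 0.6363 μm/a × 8.96 g/cm³ = 5.701 g·m⁻²·a⁻¹
zinc: temperature factor f = +0.038·(-17.7) = -0.6726
  Pd branch = 0.0129·Pd^0.44·e^(0.046·RH+f) = 1.844 μm/a
  Cl⁻ term: 0.0175·119.8^0.57·exp(0.008·79+0.085·-7.7) = 0.2618
  r_corr = 1.844 + 0.2618 = 2.106 μm/a
  mass loss = 2.106 μm/a × 7.14 g/cm³ = 15.03 g·m⁻²·a⁻¹
Ordering by g·m⁻²·a⁻¹: carbon steel (206) > zinc (15) > copper (5.7)

["carbon steel", "zinc", "copper"]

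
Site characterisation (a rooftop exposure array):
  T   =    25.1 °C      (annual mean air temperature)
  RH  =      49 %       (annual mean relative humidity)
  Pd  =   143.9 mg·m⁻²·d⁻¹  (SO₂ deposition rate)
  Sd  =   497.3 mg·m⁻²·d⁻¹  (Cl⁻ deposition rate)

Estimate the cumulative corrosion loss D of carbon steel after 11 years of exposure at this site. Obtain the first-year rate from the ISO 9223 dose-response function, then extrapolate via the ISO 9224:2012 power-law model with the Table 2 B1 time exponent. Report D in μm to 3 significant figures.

carbon steel: T>10 °C ⇒ hinge -0.054·(25.1−10) = -0.8154
  SO₂ term: 1.77·143.9^0.52·exp(0.02·49-0.8154) = 27.65
  Sd branch = 0.102·Sd^0.62·e^(0.033·RH+0.04·T) = 65.89 μm/a
  r_corr = 27.65 + 65.89 = 93.53 μm/a
Long-term exponent b (ISO 9224 Table 2, B1) = 0.523
  D(11) = 93.53 × 11^0.523 = 93.53 × 3.505 = 327.8 μm

D(11) = 328 μm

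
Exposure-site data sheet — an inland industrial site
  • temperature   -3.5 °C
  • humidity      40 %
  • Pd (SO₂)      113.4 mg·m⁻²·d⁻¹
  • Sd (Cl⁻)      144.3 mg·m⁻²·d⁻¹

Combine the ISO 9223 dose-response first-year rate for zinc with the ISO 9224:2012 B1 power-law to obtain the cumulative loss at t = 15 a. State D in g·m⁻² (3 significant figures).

D(15) = 44.8 g·m⁻²

zinc: T≤10 °C ⇒ hinge +0.038·(-3.5−10) = -0.5130
  SO₂ term: 0.0129·113.4^0.44·exp(0.046·40-0.5130) = 0.3899
  Cl⁻ term: 0.0175·144.3^0.57·exp(0.008·40+0.085·-3.5) = 0.3045
  r_corr = 0.3899 + 0.3045 = 0.6944 μm/a
Long-term exponent b (ISO 9224 Table 2, B1) = 0.813
  D(15) = 0.6944 × 15^0.813 = 0.6944 × 9.04 = 6.277 μm
  Mass loss = 6.277 μm × 7.14 g/cm³ = 44.82 g·m⁻²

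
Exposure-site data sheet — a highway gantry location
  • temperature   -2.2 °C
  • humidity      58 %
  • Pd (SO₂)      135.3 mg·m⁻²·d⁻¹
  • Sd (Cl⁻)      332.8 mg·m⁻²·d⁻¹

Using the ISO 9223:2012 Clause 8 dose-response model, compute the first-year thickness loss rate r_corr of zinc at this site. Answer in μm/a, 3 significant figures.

zinc: f(T) = +0.038·(T−10) [T≤10 °C] = -0.4636
  Pd branch = 0.0129·Pd^0.44·e^(0.046·RH+f) = 1.013 μm/a
  Sd branch = 0.0175·Sd^0.57·e^(0.008·RH+0.085·T) = 0.6324 μm/a
  r_corr = 1.013 + 0.6324 = 1.646 μm/a

r_corr = 1.65 μm/a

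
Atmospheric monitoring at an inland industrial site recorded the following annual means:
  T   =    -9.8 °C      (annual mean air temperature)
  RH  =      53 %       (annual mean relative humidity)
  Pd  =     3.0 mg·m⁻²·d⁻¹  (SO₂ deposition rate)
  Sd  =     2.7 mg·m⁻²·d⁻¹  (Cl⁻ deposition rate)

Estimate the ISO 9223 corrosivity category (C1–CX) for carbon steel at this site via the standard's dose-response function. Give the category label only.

C1

carbon steel: f(T) = +0.150·(T−10) [T≤10 °C] = -2.9700
  SO₂ term: 1.77·3.0^0.52·exp(0.02·53-2.9700) = 0.4641
  Cl⁻ term: 0.102·2.7^0.62·exp(0.033·53+0.04·-9.8) = 0.7335
  r_corr = 0.4641 + 0.7335 = 1.198 μm/a
Category bounds: 0…1.3 μm/a bracket r_corr ⇒ C1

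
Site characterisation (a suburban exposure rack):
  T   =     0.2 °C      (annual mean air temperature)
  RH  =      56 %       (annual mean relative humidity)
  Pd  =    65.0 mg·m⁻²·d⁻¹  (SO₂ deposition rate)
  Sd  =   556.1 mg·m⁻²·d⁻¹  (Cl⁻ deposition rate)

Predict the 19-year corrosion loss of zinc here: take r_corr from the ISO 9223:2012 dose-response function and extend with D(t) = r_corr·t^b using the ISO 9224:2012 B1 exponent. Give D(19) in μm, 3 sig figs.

D(19) = 19.2 μm

zinc: T≤10 °C ⇒ hinge +0.038·(0.2−10) = -0.3724
  sulphur-dioxide contribution → 0.7333 μm/a
  chloride contribution → 1.023 μm/a
  ⇒ r_corr(zinc) = 1.756 μm/a
Power-law: D(19) = r_corr · 19^0.813
  D(19) = 1.756 × 19^0.813 = 1.756 × 10.96 = 19.24 μm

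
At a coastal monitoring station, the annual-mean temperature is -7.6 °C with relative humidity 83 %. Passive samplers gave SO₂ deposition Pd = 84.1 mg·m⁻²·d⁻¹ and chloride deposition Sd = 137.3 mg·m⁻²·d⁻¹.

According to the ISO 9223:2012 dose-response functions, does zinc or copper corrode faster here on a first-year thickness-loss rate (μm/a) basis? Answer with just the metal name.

zinc: T≤10 °C ⇒ hinge +0.038·(-7.6−10) = -0.6688
  SO₂ term: 0.0129·84.1^0.44·exp(0.046·83-0.6688) = 2.114
  Cl⁻ term: 0.0175·137.3^0.57·exp(0.008·83+0.085·-7.6) = 0.2947
  sum: 2.114 + 0.2947 → r_corr = 2.409 μm/a
copper: T≤10 °C ⇒ hinge +0.126·(-7.6−10) = -2.2176
  Pd branch = 0.0053·Pd^0.26·e^(0.059·RH+f) = 0.2446 μm/a
  Sd branch = 0.01025·Sd^0.27·e^(0.036·RH+0.049·T) = 0.5295 μm/a
  sum: 0.2446 + 0.5295 → r_corr = 0.774 μm/a
Ordering by μm/a: zinc (2.41) > copper (0.774)

zinc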